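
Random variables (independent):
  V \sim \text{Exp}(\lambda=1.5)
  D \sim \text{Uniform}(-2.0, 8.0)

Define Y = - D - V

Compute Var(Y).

For independent RVs: Var(aX + bY) = a²Var(X) + b²Var(Y)
Var(V) = 0.44444444
Var(D) = 8.3333333
Var(Y) = (-1)²*0.44444444 + (-1)²*8.3333333
= 1*0.44444444 + 1*8.3333333 = 8.7777778

8.7777778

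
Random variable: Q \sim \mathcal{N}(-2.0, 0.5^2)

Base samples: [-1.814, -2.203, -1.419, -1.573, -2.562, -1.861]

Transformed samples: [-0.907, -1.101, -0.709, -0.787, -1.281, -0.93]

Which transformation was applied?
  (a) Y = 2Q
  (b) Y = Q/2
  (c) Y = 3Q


Checking option (b) Y = Q/2:
  Q = -1.814 -> Y = -0.907 ✓
  Q = -2.203 -> Y = -1.101 ✓
  Q = -1.419 -> Y = -0.709 ✓
All samples match this transformation.

(b) Q/2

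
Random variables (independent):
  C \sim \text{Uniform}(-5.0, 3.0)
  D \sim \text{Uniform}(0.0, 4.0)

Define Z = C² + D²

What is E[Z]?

E[Z] = E[C²] + E[D²]
E[C²] = Var(C) + E[C]² = 5.3333333 + 1 = 6.3333333
E[D²] = Var(D) + E[D]² = 1.3333333 + 4 = 5.3333333
E[Z] = 6.3333333 + 5.3333333 = 11.666667

11.666667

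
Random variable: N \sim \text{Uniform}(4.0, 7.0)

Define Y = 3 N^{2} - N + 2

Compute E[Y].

E[Y] = 3*E[N²] - 1*E[N] + 2
E[N] = 5.5
E[N²] = Var(N) + (E[N])² = 0.75 + 30.25 = 31
E[Y] = 3*31 - 1*5.5 + 2 = 89.5

89.5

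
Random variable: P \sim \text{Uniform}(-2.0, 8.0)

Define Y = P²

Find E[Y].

E[P²] = Var(P) + (E[P])² = 8.3333333 + 9 = 17.333333

17.333333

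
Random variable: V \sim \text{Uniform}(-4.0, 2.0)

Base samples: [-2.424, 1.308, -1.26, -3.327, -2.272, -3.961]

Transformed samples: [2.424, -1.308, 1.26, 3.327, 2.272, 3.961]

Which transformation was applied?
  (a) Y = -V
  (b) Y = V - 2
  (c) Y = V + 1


Checking option (a) Y = -V:
  V = -2.424 -> Y = 2.424 ✓
  V = 1.308 -> Y = -1.308 ✓
  V = -1.26 -> Y = 1.26 ✓
All samples match this transformation.

(a) -V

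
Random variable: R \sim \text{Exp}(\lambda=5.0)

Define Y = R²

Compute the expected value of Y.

Using E[X²] = Var(X) + (E[X])²:
E[R] = 0.2
Var(R) = 1/5.0^2 = 0.04
E[R²] = 0.04 + 0.2² = 0.04 + 0.04 = 0.08

0.08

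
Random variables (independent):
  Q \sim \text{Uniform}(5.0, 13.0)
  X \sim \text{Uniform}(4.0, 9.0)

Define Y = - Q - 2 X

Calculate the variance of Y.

For independent RVs: Var(aX + bY) = a²Var(X) + b²Var(Y)
Var(Q) = 5.3333333
Var(X) = 2.0833333
Var(Y) = (-1)²*5.3333333 + (-2)²*2.0833333
= 1*5.3333333 + 4*2.0833333 = 13.666667

13.666667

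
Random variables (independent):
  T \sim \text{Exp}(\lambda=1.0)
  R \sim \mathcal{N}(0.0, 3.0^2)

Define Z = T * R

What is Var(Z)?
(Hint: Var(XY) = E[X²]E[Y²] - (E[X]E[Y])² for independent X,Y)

Var(XY) = E[X²]E[Y²] - (E[X]E[Y])²
E[T] = 1, Var(T) = 1
E[R] = 0, Var(R) = 9
E[T²] = 1 + 1² = 2
E[R²] = 9 + 0² = 9
Var(Z) = 2*9 - (1*0)²
= 18 - 0 = 18

18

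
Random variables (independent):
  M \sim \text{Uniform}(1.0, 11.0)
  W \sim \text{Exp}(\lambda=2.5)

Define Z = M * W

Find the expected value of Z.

For independent RVs: E[XY] = E[X]*E[Y]
E[M] = 6
E[W] = 0.4
E[Z] = 6 * 0.4 = 2.4

2.4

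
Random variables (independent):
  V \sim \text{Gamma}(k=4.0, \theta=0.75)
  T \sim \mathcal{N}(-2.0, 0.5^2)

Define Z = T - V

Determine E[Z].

E[Z] = -1*E[V] + 1*E[T]
E[V] = 3
E[T] = -2
E[Z] = -1*3 + 1*(-2) = -5

-5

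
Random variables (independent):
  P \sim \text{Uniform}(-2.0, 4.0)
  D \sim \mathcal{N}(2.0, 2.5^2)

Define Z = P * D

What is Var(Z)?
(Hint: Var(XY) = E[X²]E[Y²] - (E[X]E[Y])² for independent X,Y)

Var(XY) = E[X²]E[Y²] - (E[X]E[Y])²
E[P] = 1, Var(P) = 3
E[D] = 2, Var(D) = 6.25
E[P²] = 3 + 1² = 4
E[D²] = 6.25 + 2² = 10.25
Var(Z) = 4*10.25 - (1*2)²
= 41 - 4 = 37

37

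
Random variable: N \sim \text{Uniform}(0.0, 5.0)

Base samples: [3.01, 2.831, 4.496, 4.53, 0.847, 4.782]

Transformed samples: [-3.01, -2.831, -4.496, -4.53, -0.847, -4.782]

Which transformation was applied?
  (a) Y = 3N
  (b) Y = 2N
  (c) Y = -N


Checking option (c) Y = -N:
  N = 3.01 -> Y = -3.01 ✓
  N = 2.831 -> Y = -2.831 ✓
  N = 4.496 -> Y = -4.496 ✓
All samples match this transformation.

(c) -N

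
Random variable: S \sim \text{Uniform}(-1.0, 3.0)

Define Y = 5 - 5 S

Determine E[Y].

For Y = -5S + 5:
E[Y] = -5 * E[S] + 5
E[S] = (-1 + 3)/2 = 1
E[Y] = -5 * 1 + 5 = 0

0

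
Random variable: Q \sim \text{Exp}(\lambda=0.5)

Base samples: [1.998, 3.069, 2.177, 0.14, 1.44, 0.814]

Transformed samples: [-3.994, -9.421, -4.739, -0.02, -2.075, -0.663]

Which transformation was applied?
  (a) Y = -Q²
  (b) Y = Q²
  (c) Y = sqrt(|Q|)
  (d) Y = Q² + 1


Checking option (a) Y = -Q²:
  Q = 1.998 -> Y = -3.994 ✓
  Q = 3.069 -> Y = -9.421 ✓
  Q = 2.177 -> Y = -4.739 ✓
All samples match this transformation.

(a) -Q²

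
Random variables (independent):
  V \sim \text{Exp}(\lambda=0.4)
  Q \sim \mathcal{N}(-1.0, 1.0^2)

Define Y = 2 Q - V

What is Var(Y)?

For independent RVs: Var(aX + bY) = a²Var(X) + b²Var(Y)
Var(V) = 6.25
Var(Q) = 1
Var(Y) = (-1)²*6.25 + 2²*1
= 1*6.25 + 4*1 = 10.25

10.25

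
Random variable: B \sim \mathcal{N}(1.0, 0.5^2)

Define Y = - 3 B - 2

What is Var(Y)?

For Y = aB + b: Var(Y) = a² * Var(B)
Var(B) = 0.5^2 = 0.25
Var(Y) = (-3)² * 0.25 = 9 * 0.25 = 2.25

2.25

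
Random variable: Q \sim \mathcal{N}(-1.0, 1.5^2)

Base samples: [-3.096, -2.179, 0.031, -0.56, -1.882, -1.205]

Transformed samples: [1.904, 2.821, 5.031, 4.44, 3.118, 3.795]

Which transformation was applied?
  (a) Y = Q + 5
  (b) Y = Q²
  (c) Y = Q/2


Checking option (a) Y = Q + 5:
  Q = -3.096 -> Y = 1.904 ✓
  Q = -2.179 -> Y = 2.821 ✓
  Q = 0.031 -> Y = 5.031 ✓
All samples match this transformation.

(a) Q + 5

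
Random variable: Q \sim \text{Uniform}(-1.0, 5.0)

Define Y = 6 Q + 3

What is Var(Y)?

For Y = aQ + b: Var(Y) = a² * Var(Q)
Var(Q) = (5 + 1)^2/12 = 3
Var(Y) = 6² * 3 = 36 * 3 = 108

108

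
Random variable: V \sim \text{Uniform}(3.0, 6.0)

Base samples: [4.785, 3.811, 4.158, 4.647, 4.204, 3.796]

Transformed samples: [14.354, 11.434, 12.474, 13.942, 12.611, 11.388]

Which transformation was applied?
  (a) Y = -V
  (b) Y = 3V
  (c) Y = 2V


Checking option (b) Y = 3V:
  V = 4.785 -> Y = 14.354 ✓
  V = 3.811 -> Y = 11.434 ✓
  V = 4.158 -> Y = 12.474 ✓
All samples match this transformation.

(b) 3V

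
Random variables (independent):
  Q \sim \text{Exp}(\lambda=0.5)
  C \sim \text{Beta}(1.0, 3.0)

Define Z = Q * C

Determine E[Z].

For independent RVs: E[XY] = E[X]*E[Y]
E[Q] = 2
E[C] = 0.25
E[Z] = 2 * 0.25 = 0.5

0.5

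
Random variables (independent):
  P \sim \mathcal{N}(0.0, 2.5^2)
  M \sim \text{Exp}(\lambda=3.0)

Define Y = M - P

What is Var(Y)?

For independent RVs: Var(aX + bY) = a²Var(X) + b²Var(Y)
Var(P) = 6.25
Var(M) = 0.11111111
Var(Y) = (-1)²*6.25 + 1²*0.11111111
= 1*6.25 + 1*0.11111111 = 6.3611111

6.3611111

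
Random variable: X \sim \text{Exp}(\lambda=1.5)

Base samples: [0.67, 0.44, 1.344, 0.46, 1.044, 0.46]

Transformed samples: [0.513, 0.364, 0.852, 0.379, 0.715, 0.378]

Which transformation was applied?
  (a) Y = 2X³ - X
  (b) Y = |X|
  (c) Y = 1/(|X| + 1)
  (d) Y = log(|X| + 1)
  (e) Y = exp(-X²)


Checking option (d) Y = log(|X| + 1):
  X = 0.67 -> Y = 0.513 ✓
  X = 0.44 -> Y = 0.364 ✓
  X = 1.344 -> Y = 0.852 ✓
All samples match this transformation.

(d) log(|X| + 1)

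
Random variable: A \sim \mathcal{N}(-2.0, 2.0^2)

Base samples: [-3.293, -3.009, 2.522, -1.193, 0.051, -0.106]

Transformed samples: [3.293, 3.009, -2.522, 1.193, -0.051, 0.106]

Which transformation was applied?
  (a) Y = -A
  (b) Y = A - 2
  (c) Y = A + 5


Checking option (a) Y = -A:
  A = -3.293 -> Y = 3.293 ✓
  A = -3.009 -> Y = 3.009 ✓
  A = 2.522 -> Y = -2.522 ✓
All samples match this transformation.

(a) -A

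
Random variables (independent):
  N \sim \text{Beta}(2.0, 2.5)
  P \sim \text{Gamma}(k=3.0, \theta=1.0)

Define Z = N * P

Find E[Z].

For independent RVs: E[XY] = E[X]*E[Y]
E[N] = 0.44444444
E[P] = 3
E[Z] = 0.44444444 * 3 = 1.3333333

1.3333333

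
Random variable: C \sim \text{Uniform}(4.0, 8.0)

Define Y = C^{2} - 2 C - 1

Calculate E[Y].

E[Y] = 1*E[C²] - 2*E[C] - 1
E[C] = 6
E[C²] = Var(C) + (E[C])² = 1.3333333 + 36 = 37.333333
E[Y] = 1*37.333333 - 2*6 - 1 = 24.333333

24.333333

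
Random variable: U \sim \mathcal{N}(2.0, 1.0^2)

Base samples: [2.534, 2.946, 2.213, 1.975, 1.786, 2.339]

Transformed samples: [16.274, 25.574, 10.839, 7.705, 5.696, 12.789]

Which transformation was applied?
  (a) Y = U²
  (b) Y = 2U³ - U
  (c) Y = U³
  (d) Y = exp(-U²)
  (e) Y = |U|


Checking option (c) Y = U³:
  U = 2.534 -> Y = 16.274 ✓
  U = 2.946 -> Y = 25.574 ✓
  U = 2.213 -> Y = 10.839 ✓
All samples match this transformation.

(c) U³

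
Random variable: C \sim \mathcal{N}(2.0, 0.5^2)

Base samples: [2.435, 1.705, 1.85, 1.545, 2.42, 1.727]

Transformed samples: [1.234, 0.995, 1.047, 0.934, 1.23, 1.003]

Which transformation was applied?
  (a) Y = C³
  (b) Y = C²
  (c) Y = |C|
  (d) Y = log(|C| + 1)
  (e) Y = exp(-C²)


Checking option (d) Y = log(|C| + 1):
  C = 2.435 -> Y = 1.234 ✓
  C = 1.705 -> Y = 0.995 ✓
  C = 1.85 -> Y = 1.047 ✓
All samples match this transformation.

(d) log(|C| + 1)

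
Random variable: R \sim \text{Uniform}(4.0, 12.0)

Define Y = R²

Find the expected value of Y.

E[R²] = Var(R) + (E[R])² = 5.3333333 + 64 = 69.333333

69.333333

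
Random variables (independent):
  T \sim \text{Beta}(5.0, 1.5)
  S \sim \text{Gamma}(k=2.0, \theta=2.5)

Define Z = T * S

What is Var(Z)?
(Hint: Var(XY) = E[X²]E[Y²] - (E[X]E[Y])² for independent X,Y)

Var(XY) = E[X²]E[Y²] - (E[X]E[Y])²
E[T] = 0.76923077, Var(T) = 0.023668639
E[S] = 5, Var(S) = 12.5
E[T²] = 0.023668639 + 0.76923077² = 0.61538462
E[S²] = 12.5 + 5² = 37.5
Var(Z) = 0.61538462*37.5 - (0.76923077*5)²
= 23.076923 - 14.792899 = 8.2840237

8.2840237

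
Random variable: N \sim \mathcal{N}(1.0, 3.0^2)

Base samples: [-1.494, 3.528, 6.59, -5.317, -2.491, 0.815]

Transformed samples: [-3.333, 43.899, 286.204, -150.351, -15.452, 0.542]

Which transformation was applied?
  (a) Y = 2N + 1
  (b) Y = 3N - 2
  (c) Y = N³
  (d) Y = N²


Checking option (c) Y = N³:
  N = -1.494 -> Y = -3.333 ✓
  N = 3.528 -> Y = 43.899 ✓
  N = 6.59 -> Y = 286.204 ✓
All samples match this transformation.

(c) N³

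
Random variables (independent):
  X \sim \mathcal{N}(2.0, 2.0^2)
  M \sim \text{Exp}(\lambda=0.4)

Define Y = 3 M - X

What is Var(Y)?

For independent RVs: Var(aX + bY) = a²Var(X) + b²Var(Y)
Var(X) = 4
Var(M) = 6.25
Var(Y) = (-1)²*4 + 3²*6.25
= 1*4 + 9*6.25 = 60.25

60.25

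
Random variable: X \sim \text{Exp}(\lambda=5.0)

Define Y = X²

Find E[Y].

E[X²] = Var(X) + (E[X])² = 0.04 + 0.04 = 0.08

0.08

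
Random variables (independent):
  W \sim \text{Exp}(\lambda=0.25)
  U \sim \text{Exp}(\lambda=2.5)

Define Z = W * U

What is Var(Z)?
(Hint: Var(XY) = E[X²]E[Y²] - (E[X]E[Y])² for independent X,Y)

Var(XY) = E[X²]E[Y²] - (E[X]E[Y])²
E[W] = 4, Var(W) = 16
E[U] = 0.4, Var(U) = 0.16
E[W²] = 16 + 4² = 32
E[U²] = 0.16 + 0.4² = 0.32
Var(Z) = 32*0.32 - (4*0.4)²
= 10.24 - 2.56 = 7.68

7.68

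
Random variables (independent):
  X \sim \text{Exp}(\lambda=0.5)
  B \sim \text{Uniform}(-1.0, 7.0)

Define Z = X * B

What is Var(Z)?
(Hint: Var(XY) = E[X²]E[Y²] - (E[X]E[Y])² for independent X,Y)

Var(XY) = E[X²]E[Y²] - (E[X]E[Y])²
E[X] = 2, Var(X) = 4
E[B] = 3, Var(B) = 5.3333333
E[X²] = 4 + 2² = 8
E[B²] = 5.3333333 + 3² = 14.333333
Var(Z) = 8*14.333333 - (2*3)²
= 114.66667 - 36 = 78.666667

78.666667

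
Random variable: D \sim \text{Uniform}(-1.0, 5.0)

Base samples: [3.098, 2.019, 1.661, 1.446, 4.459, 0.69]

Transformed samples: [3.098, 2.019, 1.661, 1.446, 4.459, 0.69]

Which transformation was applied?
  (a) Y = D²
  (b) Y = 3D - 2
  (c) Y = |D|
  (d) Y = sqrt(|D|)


Checking option (c) Y = |D|:
  D = 3.098 -> Y = 3.098 ✓
  D = 2.019 -> Y = 2.019 ✓
  D = 1.661 -> Y = 1.661 ✓
All samples match this transformation.

(c) |D|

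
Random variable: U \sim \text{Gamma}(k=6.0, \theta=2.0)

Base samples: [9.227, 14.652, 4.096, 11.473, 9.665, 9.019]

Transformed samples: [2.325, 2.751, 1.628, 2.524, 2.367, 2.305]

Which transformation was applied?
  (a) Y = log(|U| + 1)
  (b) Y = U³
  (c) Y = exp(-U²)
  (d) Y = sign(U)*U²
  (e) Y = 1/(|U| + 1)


Checking option (a) Y = log(|U| + 1):
  U = 9.227 -> Y = 2.325 ✓
  U = 14.652 -> Y = 2.751 ✓
  U = 4.096 -> Y = 1.628 ✓
All samples match this transformation.

(a) log(|U| + 1)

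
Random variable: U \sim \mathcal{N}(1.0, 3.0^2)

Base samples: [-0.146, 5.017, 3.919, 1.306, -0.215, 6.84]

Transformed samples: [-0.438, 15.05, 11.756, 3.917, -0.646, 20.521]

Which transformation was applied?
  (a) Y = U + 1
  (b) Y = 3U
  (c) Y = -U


Checking option (b) Y = 3U:
  U = -0.146 -> Y = -0.438 ✓
  U = 5.017 -> Y = 15.05 ✓
  U = 3.919 -> Y = 11.756 ✓
All samples match this transformation.

(b) 3U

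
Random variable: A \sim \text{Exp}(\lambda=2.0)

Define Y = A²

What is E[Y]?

E[A²] = Var(A) + (E[A])² = 0.25 + 0.25 = 0.5

0.5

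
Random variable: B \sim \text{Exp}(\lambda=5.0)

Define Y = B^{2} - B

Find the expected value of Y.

E[Y] = 1*E[B²] - 1*E[B]
E[B] = 0.2
E[B²] = Var(B) + (E[B])² = 0.04 + 0.04 = 0.08
E[Y] = 1*0.08 - 1*0.2 = -0.12

-0.12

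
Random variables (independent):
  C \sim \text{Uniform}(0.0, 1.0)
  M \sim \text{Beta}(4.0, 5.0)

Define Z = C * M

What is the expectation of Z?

For independent RVs: E[XY] = E[X]*E[Y]
E[C] = 0.5
E[M] = 0.44444444
E[Z] = 0.5 * 0.44444444 = 0.22222222

0.22222222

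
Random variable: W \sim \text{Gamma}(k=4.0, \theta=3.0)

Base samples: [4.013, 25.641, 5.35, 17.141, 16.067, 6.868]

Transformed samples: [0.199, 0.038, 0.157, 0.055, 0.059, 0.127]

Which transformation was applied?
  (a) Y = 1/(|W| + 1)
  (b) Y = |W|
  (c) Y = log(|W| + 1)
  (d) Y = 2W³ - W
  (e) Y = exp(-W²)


Checking option (a) Y = 1/(|W| + 1):
  W = 4.013 -> Y = 0.199 ✓
  W = 25.641 -> Y = 0.038 ✓
  W = 5.35 -> Y = 0.157 ✓
All samples match this transformation.

(a) 1/(|W| + 1)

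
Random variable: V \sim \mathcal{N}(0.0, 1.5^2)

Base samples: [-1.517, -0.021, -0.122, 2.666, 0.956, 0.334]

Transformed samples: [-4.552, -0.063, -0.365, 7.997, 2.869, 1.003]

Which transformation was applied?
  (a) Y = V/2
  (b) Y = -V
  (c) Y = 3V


Checking option (c) Y = 3V:
  V = -1.517 -> Y = -4.552 ✓
  V = -0.021 -> Y = -0.063 ✓
  V = -0.122 -> Y = -0.365 ✓
All samples match this transformation.

(c) 3V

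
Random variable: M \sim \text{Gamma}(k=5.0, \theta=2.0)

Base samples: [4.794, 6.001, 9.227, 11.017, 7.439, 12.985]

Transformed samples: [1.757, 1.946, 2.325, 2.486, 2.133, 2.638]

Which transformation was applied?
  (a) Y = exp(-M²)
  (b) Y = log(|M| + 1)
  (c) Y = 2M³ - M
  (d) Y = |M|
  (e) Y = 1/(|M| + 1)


Checking option (b) Y = log(|M| + 1):
  M = 4.794 -> Y = 1.757 ✓
  M = 6.001 -> Y = 1.946 ✓
  M = 9.227 -> Y = 2.325 ✓
All samples match this transformation.

(b) log(|M| + 1)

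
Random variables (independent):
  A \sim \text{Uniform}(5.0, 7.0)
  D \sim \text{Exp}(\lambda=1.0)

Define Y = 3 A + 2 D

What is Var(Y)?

For independent RVs: Var(aX + bY) = a²Var(X) + b²Var(Y)
Var(A) = 0.33333333
Var(D) = 1
Var(Y) = 3²*0.33333333 + 2²*1
= 9*0.33333333 + 4*1 = 7

7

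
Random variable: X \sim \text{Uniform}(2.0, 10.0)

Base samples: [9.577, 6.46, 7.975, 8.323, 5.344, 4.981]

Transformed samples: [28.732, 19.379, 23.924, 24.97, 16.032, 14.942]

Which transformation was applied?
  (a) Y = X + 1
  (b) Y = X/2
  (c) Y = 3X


Checking option (c) Y = 3X:
  X = 9.577 -> Y = 28.732 ✓
  X = 6.46 -> Y = 19.379 ✓
  X = 7.975 -> Y = 23.924 ✓
All samples match this transformation.

(c) 3X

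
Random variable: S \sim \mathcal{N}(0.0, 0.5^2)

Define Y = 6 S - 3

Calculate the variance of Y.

For Y = aS + b: Var(Y) = a² * Var(S)
Var(S) = 0.5^2 = 0.25
Var(Y) = 6² * 0.25 = 36 * 0.25 = 9

9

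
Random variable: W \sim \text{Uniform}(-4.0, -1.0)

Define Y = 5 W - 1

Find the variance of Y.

For Y = aW + b: Var(Y) = a² * Var(W)
Var(W) = (-1 + 4)^2/12 = 0.75
Var(Y) = 5² * 0.75 = 25 * 0.75 = 18.75

18.75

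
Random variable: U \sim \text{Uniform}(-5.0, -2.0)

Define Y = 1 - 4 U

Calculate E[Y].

For Y = -4U + 1:
E[Y] = -4 * E[U] + 1
E[U] = (-5 - 2)/2 = -3.5
E[Y] = -4 * (-3.5) + 1 = 15

15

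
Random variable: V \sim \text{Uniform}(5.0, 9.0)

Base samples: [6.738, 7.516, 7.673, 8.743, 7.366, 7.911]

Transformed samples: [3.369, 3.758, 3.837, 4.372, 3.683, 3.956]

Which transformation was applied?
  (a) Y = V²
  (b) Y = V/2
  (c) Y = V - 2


Checking option (b) Y = V/2:
  V = 6.738 -> Y = 3.369 ✓
  V = 7.516 -> Y = 3.758 ✓
  V = 7.673 -> Y = 3.837 ✓
All samples match this transformation.

(b) V/2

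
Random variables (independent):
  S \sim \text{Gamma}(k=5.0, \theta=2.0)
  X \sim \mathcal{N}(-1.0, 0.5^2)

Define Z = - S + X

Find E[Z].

E[Z] = -1*E[S] + 1*E[X]
E[S] = 10
E[X] = -1
E[Z] = -1*10 + 1*(-1) = -11

-11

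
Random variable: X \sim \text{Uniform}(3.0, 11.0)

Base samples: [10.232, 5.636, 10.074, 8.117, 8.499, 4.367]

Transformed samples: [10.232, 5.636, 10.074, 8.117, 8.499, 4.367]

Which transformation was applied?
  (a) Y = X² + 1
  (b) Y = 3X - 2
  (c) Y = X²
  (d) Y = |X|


Checking option (d) Y = |X|:
  X = 10.232 -> Y = 10.232 ✓
  X = 5.636 -> Y = 5.636 ✓
  X = 10.074 -> Y = 10.074 ✓
All samples match this transformation.

(d) |X|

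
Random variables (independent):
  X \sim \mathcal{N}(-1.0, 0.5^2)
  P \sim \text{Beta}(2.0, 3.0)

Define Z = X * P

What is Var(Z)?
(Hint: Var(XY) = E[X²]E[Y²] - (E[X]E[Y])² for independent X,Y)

Var(XY) = E[X²]E[Y²] - (E[X]E[Y])²
E[X] = -1, Var(X) = 0.25
E[P] = 0.4, Var(P) = 0.04
E[X²] = 0.25 + (-1)² = 1.25
E[P²] = 0.04 + 0.4² = 0.2
Var(Z) = 1.25*0.2 - (-1*0.4)²
= 0.25 - 0.16 = 0.09

0.09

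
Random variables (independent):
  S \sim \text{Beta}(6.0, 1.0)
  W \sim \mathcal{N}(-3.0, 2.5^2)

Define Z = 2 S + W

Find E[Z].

E[Z] = 2*E[S] + 1*E[W]
E[S] = 0.85714286
E[W] = -3
E[Z] = 2*0.85714286 + 1*(-3) = -1.2857143

-1.2857143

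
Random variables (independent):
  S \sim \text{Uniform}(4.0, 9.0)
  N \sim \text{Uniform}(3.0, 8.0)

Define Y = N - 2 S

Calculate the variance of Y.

For independent RVs: Var(aX + bY) = a²Var(X) + b²Var(Y)
Var(S) = 2.0833333
Var(N) = 2.0833333
Var(Y) = (-2)²*2.0833333 + 1²*2.0833333
= 4*2.0833333 + 1*2.0833333 = 10.416667

10.416667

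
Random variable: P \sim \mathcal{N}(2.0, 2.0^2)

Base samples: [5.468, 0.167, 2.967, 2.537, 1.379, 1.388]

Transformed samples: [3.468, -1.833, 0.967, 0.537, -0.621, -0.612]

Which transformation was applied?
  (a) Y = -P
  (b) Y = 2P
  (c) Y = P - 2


Checking option (c) Y = P - 2:
  P = 5.468 -> Y = 3.468 ✓
  P = 0.167 -> Y = -1.833 ✓
  P = 2.967 -> Y = 0.967 ✓
All samples match this transformation.

(c) P - 2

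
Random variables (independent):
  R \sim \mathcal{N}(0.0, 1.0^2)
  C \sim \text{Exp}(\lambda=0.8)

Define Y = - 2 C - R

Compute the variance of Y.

For independent RVs: Var(aX + bY) = a²Var(X) + b²Var(Y)
Var(R) = 1
Var(C) = 1.5625
Var(Y) = (-1)²*1 + (-2)²*1.5625
= 1*1 + 4*1.5625 = 7.25

7.25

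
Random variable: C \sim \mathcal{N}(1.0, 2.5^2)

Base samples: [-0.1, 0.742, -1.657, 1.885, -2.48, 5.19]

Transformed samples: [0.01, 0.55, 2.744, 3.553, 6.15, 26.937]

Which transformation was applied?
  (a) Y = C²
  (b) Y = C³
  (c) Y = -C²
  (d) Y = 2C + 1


Checking option (a) Y = C²:
  C = -0.1 -> Y = 0.01 ✓
  C = 0.742 -> Y = 0.55 ✓
  C = -1.657 -> Y = 2.744 ✓
All samples match this transformation.

(a) C²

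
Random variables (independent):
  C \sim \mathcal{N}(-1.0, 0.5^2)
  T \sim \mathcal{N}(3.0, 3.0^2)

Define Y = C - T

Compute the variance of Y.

For independent RVs: Var(aX + bY) = a²Var(X) + b²Var(Y)
Var(C) = 0.25
Var(T) = 9
Var(Y) = 1²*0.25 + (-1)²*9
= 1*0.25 + 1*9 = 9.25

9.25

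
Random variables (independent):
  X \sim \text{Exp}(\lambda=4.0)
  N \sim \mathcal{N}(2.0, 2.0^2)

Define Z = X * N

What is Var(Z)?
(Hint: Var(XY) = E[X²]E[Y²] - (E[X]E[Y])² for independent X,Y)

Var(XY) = E[X²]E[Y²] - (E[X]E[Y])²
E[X] = 0.25, Var(X) = 0.0625
E[N] = 2, Var(N) = 4
E[X²] = 0.0625 + 0.25² = 0.125
E[N²] = 4 + 2² = 8
Var(Z) = 0.125*8 - (0.25*2)²
= 1 - 0.25 = 0.75

0.75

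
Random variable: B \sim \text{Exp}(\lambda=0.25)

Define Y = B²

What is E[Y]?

E[B²] = Var(B) + (E[B])² = 16 + 16 = 32

32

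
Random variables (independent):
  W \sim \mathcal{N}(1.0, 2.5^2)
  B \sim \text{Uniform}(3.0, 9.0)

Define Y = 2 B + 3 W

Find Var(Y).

For independent RVs: Var(aX + bY) = a²Var(X) + b²Var(Y)
Var(W) = 6.25
Var(B) = 3
Var(Y) = 3²*6.25 + 2²*3
= 9*6.25 + 4*3 = 68.25

68.25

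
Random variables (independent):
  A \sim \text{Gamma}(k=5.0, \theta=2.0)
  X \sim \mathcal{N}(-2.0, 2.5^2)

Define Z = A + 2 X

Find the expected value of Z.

E[Z] = 1*E[A] + 2*E[X]
E[A] = 10
E[X] = -2
E[Z] = 1*10 + 2*(-2) = 6

6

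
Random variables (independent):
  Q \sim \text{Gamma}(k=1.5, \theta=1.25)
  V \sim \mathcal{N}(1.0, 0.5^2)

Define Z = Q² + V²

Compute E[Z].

E[Z] = E[Q²] + E[V²]
E[Q²] = Var(Q) + E[Q]² = 2.34375 + 3.515625 = 5.859375
E[V²] = Var(V) + E[V]² = 0.25 + 1 = 1.25
E[Z] = 5.859375 + 1.25 = 7.109375

7.109375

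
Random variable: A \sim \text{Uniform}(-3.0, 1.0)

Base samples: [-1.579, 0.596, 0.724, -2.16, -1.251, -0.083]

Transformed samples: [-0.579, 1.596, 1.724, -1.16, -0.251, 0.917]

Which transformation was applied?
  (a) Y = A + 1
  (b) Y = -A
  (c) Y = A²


Checking option (a) Y = A + 1:
  A = -1.579 -> Y = -0.579 ✓
  A = 0.596 -> Y = 1.596 ✓
  A = 0.724 -> Y = 1.724 ✓
All samples match this transformation.

(a) A + 1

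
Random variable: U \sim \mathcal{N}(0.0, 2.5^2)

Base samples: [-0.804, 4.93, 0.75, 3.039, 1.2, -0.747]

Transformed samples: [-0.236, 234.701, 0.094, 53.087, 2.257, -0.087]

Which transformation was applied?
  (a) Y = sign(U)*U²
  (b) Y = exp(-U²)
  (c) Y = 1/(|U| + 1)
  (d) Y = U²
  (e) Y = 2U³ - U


Checking option (e) Y = 2U³ - U:
  U = -0.804 -> Y = -0.236 ✓
  U = 4.93 -> Y = 234.701 ✓
  U = 0.75 -> Y = 0.094 ✓
All samples match this transformation.

(e) 2U³ - U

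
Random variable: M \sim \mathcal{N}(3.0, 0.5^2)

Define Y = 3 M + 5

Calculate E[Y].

For Y = 3M + 5:
E[Y] = 3 * E[M] + 5
E[M] = 3.0 = 3
E[Y] = 3 * 3 + 5 = 14

14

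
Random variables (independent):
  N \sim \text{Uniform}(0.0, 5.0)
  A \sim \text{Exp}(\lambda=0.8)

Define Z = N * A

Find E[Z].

For independent RVs: E[XY] = E[X]*E[Y]
E[N] = 2.5
E[A] = 1.25
E[Z] = 2.5 * 1.25 = 3.125

3.125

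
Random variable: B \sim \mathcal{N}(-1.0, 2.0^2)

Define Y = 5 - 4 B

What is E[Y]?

For Y = -4B + 5:
E[Y] = -4 * E[B] + 5
E[B] = -1.0 = -1
E[Y] = -4 * (-1) + 5 = 9

9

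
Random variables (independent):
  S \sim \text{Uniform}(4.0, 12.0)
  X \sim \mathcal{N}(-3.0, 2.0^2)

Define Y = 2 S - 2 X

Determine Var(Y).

For independent RVs: Var(aX + bY) = a²Var(X) + b²Var(Y)
Var(S) = 5.3333333
Var(X) = 4
Var(Y) = 2²*5.3333333 + (-2)²*4
= 4*5.3333333 + 4*4 = 37.333333

37.333333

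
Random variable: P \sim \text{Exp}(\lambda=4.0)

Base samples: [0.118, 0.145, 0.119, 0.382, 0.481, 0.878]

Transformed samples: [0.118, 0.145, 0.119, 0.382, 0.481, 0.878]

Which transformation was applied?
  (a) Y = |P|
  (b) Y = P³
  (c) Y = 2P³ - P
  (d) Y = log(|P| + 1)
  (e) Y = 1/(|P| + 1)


Checking option (a) Y = |P|:
  P = 0.118 -> Y = 0.118 ✓
  P = 0.145 -> Y = 0.145 ✓
  P = 0.119 -> Y = 0.119 ✓
All samples match this transformation.

(a) |P|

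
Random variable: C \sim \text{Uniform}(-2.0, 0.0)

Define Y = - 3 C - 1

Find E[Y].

For Y = -3C - 1:
E[Y] = -3 * E[C] - 1
E[C] = (-2 + 0)/2 = -1
E[Y] = -3 * (-1) - 1 = 2

2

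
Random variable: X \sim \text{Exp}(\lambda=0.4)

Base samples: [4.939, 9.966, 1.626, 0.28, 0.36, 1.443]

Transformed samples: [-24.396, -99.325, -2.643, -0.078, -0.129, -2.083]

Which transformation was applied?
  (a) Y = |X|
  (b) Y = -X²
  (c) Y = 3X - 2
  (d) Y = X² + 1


Checking option (b) Y = -X²:
  X = 4.939 -> Y = -24.396 ✓
  X = 9.966 -> Y = -99.325 ✓
  X = 1.626 -> Y = -2.643 ✓
All samples match this transformation.

(b) -X²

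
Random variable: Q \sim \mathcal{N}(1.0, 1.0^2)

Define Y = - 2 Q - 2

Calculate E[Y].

For Y = -2Q - 2:
E[Y] = -2 * E[Q] - 2
E[Q] = 1.0 = 1
E[Y] = -2 * 1 - 2 = -4

-4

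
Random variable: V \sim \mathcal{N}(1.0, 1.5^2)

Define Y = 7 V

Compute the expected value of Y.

For Y = 7V:
E[Y] = 7 * E[V]
E[V] = 1.0 = 1
E[Y] = 7 * 1 = 7

7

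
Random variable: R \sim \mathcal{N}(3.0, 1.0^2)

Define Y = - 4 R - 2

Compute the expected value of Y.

For Y = -4R - 2:
E[Y] = -4 * E[R] - 2
E[R] = 3.0 = 3
E[Y] = -4 * 3 - 2 = -14

-14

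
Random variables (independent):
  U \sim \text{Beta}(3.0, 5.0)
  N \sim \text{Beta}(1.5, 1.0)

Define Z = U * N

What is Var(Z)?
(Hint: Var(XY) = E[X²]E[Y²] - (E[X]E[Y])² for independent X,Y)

Var(XY) = E[X²]E[Y²] - (E[X]E[Y])²
E[U] = 0.375, Var(U) = 0.026041667
E[N] = 0.6, Var(N) = 0.068571429
E[U²] = 0.026041667 + 0.375² = 0.16666667
E[N²] = 0.068571429 + 0.6² = 0.42857143
Var(Z) = 0.16666667*0.42857143 - (0.375*0.6)²
= 0.071428571 - 0.050625 = 0.020803571

0.020803571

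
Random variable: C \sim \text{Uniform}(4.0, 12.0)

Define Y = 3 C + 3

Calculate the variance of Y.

For Y = aC + b: Var(Y) = a² * Var(C)
Var(C) = (12 - 4)^2/12 = 5.3333333
Var(Y) = 3² * 5.3333333 = 9 * 5.3333333 = 48

48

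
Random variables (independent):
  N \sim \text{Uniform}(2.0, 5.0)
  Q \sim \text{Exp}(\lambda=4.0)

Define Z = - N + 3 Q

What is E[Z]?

E[Z] = -1*E[N] + 3*E[Q]
E[N] = 3.5
E[Q] = 0.25
E[Z] = -1*3.5 + 3*0.25 = -2.75

-2.75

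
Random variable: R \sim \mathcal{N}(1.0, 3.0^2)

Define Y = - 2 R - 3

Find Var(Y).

For Y = aR + b: Var(Y) = a² * Var(R)
Var(R) = 3.0^2 = 9
Var(Y) = (-2)² * 9 = 4 * 9 = 36

36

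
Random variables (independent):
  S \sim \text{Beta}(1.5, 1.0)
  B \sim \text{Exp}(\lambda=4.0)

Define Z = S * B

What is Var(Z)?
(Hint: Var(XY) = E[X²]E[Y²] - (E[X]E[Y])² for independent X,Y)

Var(XY) = E[X²]E[Y²] - (E[X]E[Y])²
E[S] = 0.6, Var(S) = 0.068571429
E[B] = 0.25, Var(B) = 0.0625
E[S²] = 0.068571429 + 0.6² = 0.42857143
E[B²] = 0.0625 + 0.25² = 0.125
Var(Z) = 0.42857143*0.125 - (0.6*0.25)²
= 0.053571429 - 0.0225 = 0.031071429

0.031071429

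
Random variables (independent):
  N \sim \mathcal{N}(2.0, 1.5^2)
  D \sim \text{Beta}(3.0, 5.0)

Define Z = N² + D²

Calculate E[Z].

E[Z] = E[N²] + E[D²]
E[N²] = Var(N) + E[N]² = 2.25 + 4 = 6.25
E[D²] = Var(D) + E[D]² = 0.026041667 + 0.140625 = 0.16666667
E[Z] = 6.25 + 0.16666667 = 6.4166667

6.4166667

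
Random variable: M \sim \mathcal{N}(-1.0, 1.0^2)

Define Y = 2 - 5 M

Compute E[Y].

For Y = -5M + 2:
E[Y] = -5 * E[M] + 2
E[M] = -1.0 = -1
E[Y] = -5 * (-1) + 2 = 7

7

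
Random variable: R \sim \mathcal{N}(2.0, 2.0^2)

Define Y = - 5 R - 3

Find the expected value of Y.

For Y = -5R - 3:
E[Y] = -5 * E[R] - 3
E[R] = 2.0 = 2
E[Y] = -5 * 2 - 3 = -13

-13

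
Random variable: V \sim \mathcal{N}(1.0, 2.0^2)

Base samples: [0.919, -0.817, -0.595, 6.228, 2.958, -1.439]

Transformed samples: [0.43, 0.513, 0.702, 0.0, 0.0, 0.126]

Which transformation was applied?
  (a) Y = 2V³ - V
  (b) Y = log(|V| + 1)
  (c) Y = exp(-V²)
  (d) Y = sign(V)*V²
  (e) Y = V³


Checking option (c) Y = exp(-V²):
  V = 0.919 -> Y = 0.43 ✓
  V = -0.817 -> Y = 0.513 ✓
  V = -0.595 -> Y = 0.702 ✓
All samples match this transformation.

(c) exp(-V²)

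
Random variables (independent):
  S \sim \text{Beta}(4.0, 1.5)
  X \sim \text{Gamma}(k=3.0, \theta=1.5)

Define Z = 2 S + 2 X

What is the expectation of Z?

E[Z] = 2*E[S] + 2*E[X]
E[S] = 0.72727273
E[X] = 4.5
E[Z] = 2*0.72727273 + 2*4.5 = 10.454545

10.454545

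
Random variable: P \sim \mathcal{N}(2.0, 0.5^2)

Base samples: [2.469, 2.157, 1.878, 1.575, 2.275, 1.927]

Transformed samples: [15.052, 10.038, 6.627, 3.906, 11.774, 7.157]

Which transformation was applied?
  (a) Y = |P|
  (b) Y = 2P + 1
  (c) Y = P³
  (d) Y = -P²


Checking option (c) Y = P³:
  P = 2.469 -> Y = 15.052 ✓
  P = 2.157 -> Y = 10.038 ✓
  P = 1.878 -> Y = 6.627 ✓
All samples match this transformation.

(c) P³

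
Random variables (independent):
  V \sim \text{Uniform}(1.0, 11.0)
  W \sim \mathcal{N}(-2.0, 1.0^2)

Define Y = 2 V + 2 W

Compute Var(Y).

For independent RVs: Var(aX + bY) = a²Var(X) + b²Var(Y)
Var(V) = 8.3333333
Var(W) = 1
Var(Y) = 2²*8.3333333 + 2²*1
= 4*8.3333333 + 4*1 = 37.333333

37.333333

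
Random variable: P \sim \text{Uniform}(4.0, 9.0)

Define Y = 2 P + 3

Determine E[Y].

For Y = 2P + 3:
E[Y] = 2 * E[P] + 3
E[P] = (4 + 9)/2 = 6.5
E[Y] = 2 * 6.5 + 3 = 16

16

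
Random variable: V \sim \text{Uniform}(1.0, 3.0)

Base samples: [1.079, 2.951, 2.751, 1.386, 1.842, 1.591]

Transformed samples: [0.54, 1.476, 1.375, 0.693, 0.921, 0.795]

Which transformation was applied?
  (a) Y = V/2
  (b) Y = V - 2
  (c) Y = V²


Checking option (a) Y = V/2:
  V = 1.079 -> Y = 0.54 ✓
  V = 2.951 -> Y = 1.476 ✓
  V = 2.751 -> Y = 1.375 ✓
All samples match this transformation.

(a) V/2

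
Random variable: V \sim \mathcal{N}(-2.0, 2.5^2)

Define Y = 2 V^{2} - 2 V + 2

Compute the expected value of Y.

E[Y] = 2*E[V²] - 2*E[V] + 2
E[V] = -2
E[V²] = Var(V) + (E[V])² = 6.25 + 4 = 10.25
E[Y] = 2*10.25 - 2*(-2) + 2 = 26.5

26.5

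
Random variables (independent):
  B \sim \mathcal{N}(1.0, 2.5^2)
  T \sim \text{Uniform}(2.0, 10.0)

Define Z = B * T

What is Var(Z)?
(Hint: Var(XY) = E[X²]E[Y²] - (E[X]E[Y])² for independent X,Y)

Var(XY) = E[X²]E[Y²] - (E[X]E[Y])²
E[B] = 1, Var(B) = 6.25
E[T] = 6, Var(T) = 5.3333333
E[B²] = 6.25 + 1² = 7.25
E[T²] = 5.3333333 + 6² = 41.333333
Var(Z) = 7.25*41.333333 - (1*6)²
= 299.66667 - 36 = 263.66667

263.66667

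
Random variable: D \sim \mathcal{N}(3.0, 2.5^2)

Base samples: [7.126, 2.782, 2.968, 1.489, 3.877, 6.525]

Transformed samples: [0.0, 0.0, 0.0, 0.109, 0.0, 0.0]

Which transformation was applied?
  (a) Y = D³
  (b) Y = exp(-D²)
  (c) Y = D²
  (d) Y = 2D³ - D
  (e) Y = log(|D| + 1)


Checking option (b) Y = exp(-D²):
  D = 7.126 -> Y = 0.0 ✓
  D = 2.782 -> Y = 0.0 ✓
  D = 2.968 -> Y = 0.0 ✓
All samples match this transformation.

(b) exp(-D²)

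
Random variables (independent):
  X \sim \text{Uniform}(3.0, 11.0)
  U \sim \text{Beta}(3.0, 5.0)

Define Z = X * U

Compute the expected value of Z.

For independent RVs: E[XY] = E[X]*E[Y]
E[X] = 7
E[U] = 0.375
E[Z] = 7 * 0.375 = 2.625

2.625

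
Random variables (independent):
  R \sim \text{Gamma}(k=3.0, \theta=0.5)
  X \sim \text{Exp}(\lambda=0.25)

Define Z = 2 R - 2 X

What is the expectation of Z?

E[Z] = 2*E[R] - 2*E[X]
E[R] = 1.5
E[X] = 4
E[Z] = 2*1.5 - 2*4 = -5

-5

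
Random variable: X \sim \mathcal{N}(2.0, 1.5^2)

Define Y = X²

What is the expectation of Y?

Using E[X²] = Var(X) + (E[X])²:
E[X] = 2
Var(X) = 1.5^2 = 2.25
E[X²] = 2.25 + 2² = 2.25 + 4 = 6.25

6.25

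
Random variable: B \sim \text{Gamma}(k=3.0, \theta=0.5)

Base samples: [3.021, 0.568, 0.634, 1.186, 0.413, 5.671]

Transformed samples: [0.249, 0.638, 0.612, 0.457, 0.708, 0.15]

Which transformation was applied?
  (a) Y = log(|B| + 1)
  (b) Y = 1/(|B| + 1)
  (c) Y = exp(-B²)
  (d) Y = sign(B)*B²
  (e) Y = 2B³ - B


Checking option (b) Y = 1/(|B| + 1):
  B = 3.021 -> Y = 0.249 ✓
  B = 0.568 -> Y = 0.638 ✓
  B = 0.634 -> Y = 0.612 ✓
All samples match this transformation.

(b) 1/(|B| + 1)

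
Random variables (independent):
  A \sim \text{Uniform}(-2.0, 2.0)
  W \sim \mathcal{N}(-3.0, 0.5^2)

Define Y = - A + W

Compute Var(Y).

For independent RVs: Var(aX + bY) = a²Var(X) + b²Var(Y)
Var(A) = 1.3333333
Var(W) = 0.25
Var(Y) = (-1)²*1.3333333 + 1²*0.25
= 1*1.3333333 + 1*0.25 = 1.5833333

1.5833333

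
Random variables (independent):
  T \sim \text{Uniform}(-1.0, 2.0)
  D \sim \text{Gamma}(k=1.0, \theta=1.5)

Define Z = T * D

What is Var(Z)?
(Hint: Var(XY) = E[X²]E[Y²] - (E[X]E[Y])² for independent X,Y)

Var(XY) = E[X²]E[Y²] - (E[X]E[Y])²
E[T] = 0.5, Var(T) = 0.75
E[D] = 1.5, Var(D) = 2.25
E[T²] = 0.75 + 0.5² = 1
E[D²] = 2.25 + 1.5² = 4.5
Var(Z) = 1*4.5 - (0.5*1.5)²
= 4.5 - 0.5625 = 3.9375

3.9375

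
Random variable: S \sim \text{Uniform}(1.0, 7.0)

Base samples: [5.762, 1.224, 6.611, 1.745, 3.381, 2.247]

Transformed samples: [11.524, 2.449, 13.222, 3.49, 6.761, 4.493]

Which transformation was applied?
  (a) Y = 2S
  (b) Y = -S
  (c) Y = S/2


Checking option (a) Y = 2S:
  S = 5.762 -> Y = 11.524 ✓
  S = 1.224 -> Y = 2.449 ✓
  S = 6.611 -> Y = 13.222 ✓
All samples match this transformation.

(a) 2S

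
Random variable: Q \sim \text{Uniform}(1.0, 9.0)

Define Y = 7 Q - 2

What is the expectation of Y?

For Y = 7Q - 2:
E[Y] = 7 * E[Q] - 2
E[Q] = (1 + 9)/2 = 5
E[Y] = 7 * 5 - 2 = 33

33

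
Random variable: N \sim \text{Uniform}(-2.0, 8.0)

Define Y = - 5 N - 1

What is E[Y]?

For Y = -5N - 1:
E[Y] = -5 * E[N] - 1
E[N] = (-2 + 8)/2 = 3
E[Y] = -5 * 3 - 1 = -16

-16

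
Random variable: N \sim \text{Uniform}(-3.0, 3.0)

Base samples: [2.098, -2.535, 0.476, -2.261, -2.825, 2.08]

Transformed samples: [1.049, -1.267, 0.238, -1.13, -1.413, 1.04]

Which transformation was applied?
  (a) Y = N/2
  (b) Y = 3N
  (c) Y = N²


Checking option (a) Y = N/2:
  N = 2.098 -> Y = 1.049 ✓
  N = -2.535 -> Y = -1.267 ✓
  N = 0.476 -> Y = 0.238 ✓
All samples match this transformation.

(a) N/2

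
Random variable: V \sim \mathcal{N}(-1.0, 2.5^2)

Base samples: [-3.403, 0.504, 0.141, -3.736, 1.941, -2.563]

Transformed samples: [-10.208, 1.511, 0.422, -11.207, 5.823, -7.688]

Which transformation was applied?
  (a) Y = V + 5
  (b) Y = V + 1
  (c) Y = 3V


Checking option (c) Y = 3V:
  V = -3.403 -> Y = -10.208 ✓
  V = 0.504 -> Y = 1.511 ✓
  V = 0.141 -> Y = 0.422 ✓
All samples match this transformation.

(c) 3V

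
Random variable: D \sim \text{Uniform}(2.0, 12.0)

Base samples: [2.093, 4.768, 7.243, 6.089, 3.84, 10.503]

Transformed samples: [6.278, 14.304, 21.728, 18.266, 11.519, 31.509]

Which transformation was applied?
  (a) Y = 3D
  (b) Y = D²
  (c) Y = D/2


Checking option (a) Y = 3D:
  D = 2.093 -> Y = 6.278 ✓
  D = 4.768 -> Y = 14.304 ✓
  D = 7.243 -> Y = 21.728 ✓
All samples match this transformation.

(a) 3D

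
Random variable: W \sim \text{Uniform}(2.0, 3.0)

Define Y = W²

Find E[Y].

E[W²] = Var(W) + (E[W])² = 0.083333333 + 6.25 = 6.3333333

6.3333333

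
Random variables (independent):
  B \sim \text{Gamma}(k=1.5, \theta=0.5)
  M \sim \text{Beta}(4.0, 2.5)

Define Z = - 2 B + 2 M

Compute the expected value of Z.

E[Z] = -2*E[B] + 2*E[M]
E[B] = 0.75
E[M] = 0.61538462
E[Z] = -2*0.75 + 2*0.61538462 = -0.26923077

-0.26923077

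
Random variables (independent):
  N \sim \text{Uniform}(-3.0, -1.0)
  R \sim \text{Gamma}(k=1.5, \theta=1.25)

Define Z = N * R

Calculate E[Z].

For independent RVs: E[XY] = E[X]*E[Y]
E[N] = -2
E[R] = 1.875
E[Z] = -2 * 1.875 = -3.75

-3.75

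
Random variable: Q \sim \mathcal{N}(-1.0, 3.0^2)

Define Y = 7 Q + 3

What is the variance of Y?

For Y = aQ + b: Var(Y) = a² * Var(Q)
Var(Q) = 3.0^2 = 9
Var(Y) = 7² * 9 = 49 * 9 = 441

441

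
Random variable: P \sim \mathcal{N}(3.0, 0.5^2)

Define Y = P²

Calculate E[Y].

Using E[X²] = Var(X) + (E[X])²:
E[P] = 3
Var(P) = 0.5^2 = 0.25
E[P²] = 0.25 + 3² = 0.25 + 9 = 9.25

9.25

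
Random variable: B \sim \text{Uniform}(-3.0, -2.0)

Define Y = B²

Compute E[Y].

E[B²] = Var(B) + (E[B])² = 0.083333333 + 6.25 = 6.3333333

6.3333333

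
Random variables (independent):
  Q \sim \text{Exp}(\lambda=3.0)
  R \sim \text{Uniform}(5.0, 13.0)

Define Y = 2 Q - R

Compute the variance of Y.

For independent RVs: Var(aX + bY) = a²Var(X) + b²Var(Y)
Var(Q) = 0.11111111
Var(R) = 5.3333333
Var(Y) = 2²*0.11111111 + (-1)²*5.3333333
= 4*0.11111111 + 1*5.3333333 = 5.7777778

5.7777778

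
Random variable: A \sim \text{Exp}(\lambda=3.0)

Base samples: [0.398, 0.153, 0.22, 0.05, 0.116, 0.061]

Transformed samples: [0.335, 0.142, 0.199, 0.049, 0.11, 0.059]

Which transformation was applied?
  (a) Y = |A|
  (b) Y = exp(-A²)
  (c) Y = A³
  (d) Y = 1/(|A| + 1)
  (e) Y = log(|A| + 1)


Checking option (e) Y = log(|A| + 1):
  A = 0.398 -> Y = 0.335 ✓
  A = 0.153 -> Y = 0.142 ✓
  A = 0.22 -> Y = 0.199 ✓
All samples match this transformation.

(e) log(|A| + 1)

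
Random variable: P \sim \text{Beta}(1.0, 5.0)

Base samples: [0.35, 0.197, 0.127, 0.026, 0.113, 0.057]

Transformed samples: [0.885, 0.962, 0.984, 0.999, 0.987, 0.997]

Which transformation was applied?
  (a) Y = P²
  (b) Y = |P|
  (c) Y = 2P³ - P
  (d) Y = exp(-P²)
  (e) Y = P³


Checking option (d) Y = exp(-P²):
  P = 0.35 -> Y = 0.885 ✓
  P = 0.197 -> Y = 0.962 ✓
  P = 0.127 -> Y = 0.984 ✓
All samples match this transformation.

(d) exp(-P²)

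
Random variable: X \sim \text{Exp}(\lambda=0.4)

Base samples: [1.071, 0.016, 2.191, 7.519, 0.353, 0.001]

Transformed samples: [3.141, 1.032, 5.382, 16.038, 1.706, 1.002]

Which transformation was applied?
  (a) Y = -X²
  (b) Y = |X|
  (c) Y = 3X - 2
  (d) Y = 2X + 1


Checking option (d) Y = 2X + 1:
  X = 1.071 -> Y = 3.141 ✓
  X = 0.016 -> Y = 1.032 ✓
  X = 2.191 -> Y = 5.382 ✓
All samples match this transformation.

(d) 2X + 1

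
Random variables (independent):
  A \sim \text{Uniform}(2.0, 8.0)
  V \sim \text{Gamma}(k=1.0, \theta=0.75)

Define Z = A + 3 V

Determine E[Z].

E[Z] = 1*E[A] + 3*E[V]
E[A] = 5
E[V] = 0.75
E[Z] = 1*5 + 3*0.75 = 7.25

7.25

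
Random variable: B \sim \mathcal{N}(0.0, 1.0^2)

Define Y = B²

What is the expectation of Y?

Using E[X²] = Var(X) + (E[X])²:
E[B] = 0
Var(B) = 1.0^2 = 1
E[B²] = 1 + 0² = 1 + 0 = 1

1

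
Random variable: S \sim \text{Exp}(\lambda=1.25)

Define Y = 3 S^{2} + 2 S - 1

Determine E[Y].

E[Y] = 3*E[S²] + 2*E[S] - 1
E[S] = 0.8
E[S²] = Var(S) + (E[S])² = 0.64 + 0.64 = 1.28
E[Y] = 3*1.28 + 2*0.8 - 1 = 4.44

4.44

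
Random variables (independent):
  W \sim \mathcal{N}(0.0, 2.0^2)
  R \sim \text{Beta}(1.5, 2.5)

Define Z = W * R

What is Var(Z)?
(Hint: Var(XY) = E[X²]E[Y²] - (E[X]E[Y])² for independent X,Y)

Var(XY) = E[X²]E[Y²] - (E[X]E[Y])²
E[W] = 0, Var(W) = 4
E[R] = 0.375, Var(R) = 0.046875
E[W²] = 4 + 0² = 4
E[R²] = 0.046875 + 0.375² = 0.1875
Var(Z) = 4*0.1875 - (0*0.375)²
= 0.75 - 0 = 0.75

0.75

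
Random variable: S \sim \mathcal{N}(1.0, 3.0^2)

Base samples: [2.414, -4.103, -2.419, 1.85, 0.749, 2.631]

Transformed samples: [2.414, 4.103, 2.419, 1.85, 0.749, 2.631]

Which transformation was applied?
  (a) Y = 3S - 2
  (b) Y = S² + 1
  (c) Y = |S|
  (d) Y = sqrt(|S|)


Checking option (c) Y = |S|:
  S = 2.414 -> Y = 2.414 ✓
  S = -4.103 -> Y = 4.103 ✓
  S = -2.419 -> Y = 2.419 ✓
All samples match this transformation.

(c) |S|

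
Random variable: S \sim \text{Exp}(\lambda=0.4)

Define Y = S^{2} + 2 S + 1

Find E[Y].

E[Y] = 1*E[S²] + 2*E[S] + 1
E[S] = 2.5
E[S²] = Var(S) + (E[S])² = 6.25 + 6.25 = 12.5
E[Y] = 1*12.5 + 2*2.5 + 1 = 18.5

18.5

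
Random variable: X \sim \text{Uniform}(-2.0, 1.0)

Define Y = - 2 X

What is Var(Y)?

For Y = aX + b: Var(Y) = a² * Var(X)
Var(X) = (1 + 2)^2/12 = 0.75
Var(Y) = (-2)² * 0.75 = 4 * 0.75 = 3

3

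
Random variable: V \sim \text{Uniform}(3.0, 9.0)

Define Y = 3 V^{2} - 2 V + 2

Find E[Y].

E[Y] = 3*E[V²] - 2*E[V] + 2
E[V] = 6
E[V²] = Var(V) + (E[V])² = 3 + 36 = 39
E[Y] = 3*39 - 2*6 + 2 = 107

107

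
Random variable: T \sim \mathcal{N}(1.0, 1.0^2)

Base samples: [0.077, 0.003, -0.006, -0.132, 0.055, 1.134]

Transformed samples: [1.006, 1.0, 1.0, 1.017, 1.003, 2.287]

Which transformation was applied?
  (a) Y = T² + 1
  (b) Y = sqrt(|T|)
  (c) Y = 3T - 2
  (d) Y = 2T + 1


Checking option (a) Y = T² + 1:
  T = 0.077 -> Y = 1.006 ✓
  T = 0.003 -> Y = 1.0 ✓
  T = -0.006 -> Y = 1.0 ✓
All samples match this transformation.

(a) T² + 1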